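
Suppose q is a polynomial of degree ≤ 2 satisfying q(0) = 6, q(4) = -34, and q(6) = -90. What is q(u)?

q(u) = -3u^2 + 2u + 6

Using the Lagrange interpolation formula with nodes 0, 4, 6:
  L_0(u) = (u - 4)(u - 6) / 24
  L_1(u) = u(u - 6) / -8
  L_2(u) = u(u - 4) / 12
Then q(u) = 6·L_0(u) - 34·L_1(u) - 90·L_2(u).
Expanding and collecting terms gives q(u) = -3u^2 + 2u + 6.
Check: q(6) = -90. ✓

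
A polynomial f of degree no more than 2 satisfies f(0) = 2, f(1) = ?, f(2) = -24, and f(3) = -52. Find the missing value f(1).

On equispaced nodes a degree-2 polynomial has vanishing third forward difference, so
  - f(0) + 3·f(1) - 3·f(2) + f(3) = 0.
Substituting the known values and solving for f(1):
  3·f(1) = -18
  f(1) = -6.

-6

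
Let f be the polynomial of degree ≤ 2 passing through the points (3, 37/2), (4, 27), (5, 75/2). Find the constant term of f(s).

Write f(s) = as^2 + bs + c. Substituting each data point gives a linear system:
  9a + 3b + c = 37/2
  16a + 4b + c = 27
  25a + 5b + c = 75/2
Solving the system yields a = 1, b = 3/2, c = 5.
So f(s) = s² + (3/2)s + 5.
The constant term is 5.

5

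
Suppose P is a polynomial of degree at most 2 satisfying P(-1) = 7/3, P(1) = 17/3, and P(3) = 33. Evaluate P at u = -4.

127/3

Write P(u) = au^2 + bu + c. Substituting each data point gives a linear system:
  a - b + c = 7/3
  a + b + c = 17/3
  9a + 3b + c = 33
Solving the system yields a = 3, b = 5/3, c = 1.
So P(u) = 3u^2 + (5/3)u + 1.
Then P(-4) = 127/3.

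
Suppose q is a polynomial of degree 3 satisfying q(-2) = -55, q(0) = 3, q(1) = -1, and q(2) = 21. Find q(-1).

-3

Using the Lagrange interpolation formula with nodes -2, 0, 1, 2:
  L_0(u) = u(u - 1)(u - 2) / -24
  L_1(u) = (u + 2)(u - 1)(u - 2) / 4
  L_2(u) = (u + 2)u(u - 2) / -3
  L_3(u) = (u + 2)u(u - 1) / 8
Then q(u) = -55·L_0(u) + 3·L_1(u) - 1·L_2(u) + 21·L_3(u).
Expanding and collecting terms gives q(u) = 6u³ - 5u² - 5u + 3.
Evaluating at u = -1: q(-1) = -3.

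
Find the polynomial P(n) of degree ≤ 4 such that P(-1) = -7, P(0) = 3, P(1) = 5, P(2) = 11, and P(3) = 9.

Write P(n) = an^4 + bn^3 + cn^2 + dn + e. Substituting each data point gives a linear system:
  a - b + c - d + e = -7
  e = 3
  a + b + c + d + e = 5
  16a + 8b + 4c + 2d + e = 11
  81a + 27b + 9c + 3d + e = 9
Solving the system yields a = -1, b = 4, c = -3, d = 2, e = 3.
So P(n) = -n^4 + 4n^3 - 3n^2 + 2n + 3.
Check: P(2) = 11. ✓

P(n) = -n^4 + 4n^3 - 3n^2 + 2n + 3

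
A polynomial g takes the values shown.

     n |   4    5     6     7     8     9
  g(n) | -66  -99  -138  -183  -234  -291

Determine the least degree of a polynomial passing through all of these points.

Forward differences of the values at n = 4, 5, 6, 7, 8, 9:
  g  : -66  -99  -138  -183  -234  -291
  Δ  : -33  -39  -45  -51  -57
  Δ^2: -6  -6  -6  -6
  Δ^3: 0  0  0
  Δ^4: 0  0
  Δ^5: 0
The second differences are constant (-6) and nonzero, while all higher differences vanish, so the minimal degree is 2.

2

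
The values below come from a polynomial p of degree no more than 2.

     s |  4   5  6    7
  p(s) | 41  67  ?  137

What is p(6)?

On equispaced nodes a degree-2 polynomial has vanishing third forward difference, so
  - p(4) + 3·p(5) - 3·p(6) + p(7) = 0.
Substituting the known values and solving for p(6):
  -3·p(6) = -297
  p(6) = 99.

99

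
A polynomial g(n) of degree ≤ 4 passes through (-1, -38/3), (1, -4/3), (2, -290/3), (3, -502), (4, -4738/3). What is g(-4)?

-4754/3

Write g(n) = an^4 + bn^3 + cn^2 + dn + e. Substituting each data point gives a linear system:
  a - b + c - d + e = -38/3
  a + b + c + d + e = -4/3
  16a + 8b + 4c + 2d + e = -290/3
  81a + 27b + 9c + 3d + e = -502
  256a + 64b + 16c + 4d + e = -4738/3
Solving the system yields a = -6, b = -1/3, c = -3, d = 6, e = 2.
So g(n) = -6n^4 - (1/3)n^3 - 3n^2 + 6n + 2.
Then g(-4) = -4754/3.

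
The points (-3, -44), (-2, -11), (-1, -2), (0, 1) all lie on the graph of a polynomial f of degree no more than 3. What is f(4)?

Write f(x) = ax^3 + bx^2 + cx + d. Substituting each data point gives a linear system:
  -27a + 9b - 3c + d = -44
  -8a + 4b - 2c + d = -11
  -a + b - c + d = -2
  d = 1
Solving the system yields a = 3, b = 6, c = 6, d = 1.
So f(x) = 3x³ + 6x² + 6x + 1.
Then f(4) = 313.

313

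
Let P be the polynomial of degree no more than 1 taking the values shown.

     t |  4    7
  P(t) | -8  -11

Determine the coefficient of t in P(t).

Write P(t) = at + b. Substituting each data point gives a linear system:
  4a + b = -8
  7a + b = -11
Solving the system yields a = -1, b = -4.
So P(t) = -t - 4.
The leading coefficient is -1.

-1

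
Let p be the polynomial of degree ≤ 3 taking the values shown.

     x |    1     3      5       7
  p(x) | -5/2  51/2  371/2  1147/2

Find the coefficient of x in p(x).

-6

Write p(x) = ax^3 + bx^2 + cx + d. Substituting each data point gives a linear system:
  a + b + c + d = -5/2
  27a + 9b + 3c + d = 51/2
  125a + 25b + 5c + d = 371/2
  343a + 49b + 7c + d = 1147/2
Solving the system yields a = 2, b = -3/2, c = -6, d = 3.
So p(x) = 2x^3 - (3/2)x^2 - 6x + 3.
The coefficient of x is -6.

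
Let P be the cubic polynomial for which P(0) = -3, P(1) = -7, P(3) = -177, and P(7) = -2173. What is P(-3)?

117

Using the Lagrange interpolation formula with nodes 0, 1, 3, 7:
  L_0(s) = (s - 1)(s - 3)(s - 7) / -21
  L_1(s) = s(s - 3)(s - 7) / 12
  L_2(s) = s(s - 1)(s - 7) / -24
  L_3(s) = s(s - 1)(s - 3) / 168
Then P(s) = -3·L_0(s) - 7·L_1(s) - 177·L_2(s) - 2173·L_3(s).
Expanding and collecting terms gives P(s) = -6s^3 - 3s^2 + 5s - 3.
Evaluating at s = -3: P(-3) = 117.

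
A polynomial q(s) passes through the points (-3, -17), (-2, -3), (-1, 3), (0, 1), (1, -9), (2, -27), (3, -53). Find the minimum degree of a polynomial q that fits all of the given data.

2

Forward differences of the values at s = -3, -2, -1, 0, 1, 2, 3:
  q  : -17  -3  3  1  -9  -27  -53
  Δ  : 14  6  -2  -10  -18  -26
  Δ^2: -8  -8  -8  -8  -8
  Δ^3: 0  0  0  0
  Δ^4: 0  0  0
  Δ^5: 0  0
  Δ^6: 0
The second differences are constant (-8) and nonzero, while all higher differences vanish, so the minimal degree is 2.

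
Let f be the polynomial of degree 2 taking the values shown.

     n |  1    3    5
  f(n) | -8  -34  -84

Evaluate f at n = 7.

Forward differences of the values at n = 1, 3, 5:
  f  : -8  -34  -84
  Δ  : -26  -50
  Δ^2: -24
The second differences are constant, confirming degree 2.
Interpolating (Newton forward form) and evaluating at n = 7 gives f(7) = -158.

-158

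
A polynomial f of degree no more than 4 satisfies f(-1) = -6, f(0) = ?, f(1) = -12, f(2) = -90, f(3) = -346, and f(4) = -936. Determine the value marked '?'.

-4

On equispaced nodes a degree-4 polynomial has vanishing fifth forward difference, so
  - f(-1) + 5·f(0) - 10·f(1) + 10·f(2) - 5·f(3) + f(4) = 0.
Substituting the known values and solving for f(0):
  5·f(0) = -20
  f(0) = -4.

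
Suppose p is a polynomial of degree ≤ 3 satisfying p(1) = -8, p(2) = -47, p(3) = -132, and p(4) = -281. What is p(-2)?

13

Write p(x) = ax^3 + bx^2 + cx + d. Substituting each data point gives a linear system:
  a + b + c + d = -8
  8a + 4b + 2c + d = -47
  27a + 9b + 3c + d = -132
  64a + 16b + 4c + d = -281
Solving the system yields a = -3, b = -5, c = -3, d = 3.
So p(x) = -3x^3 - 5x^2 - 3x + 3.
Then p(-2) = 13.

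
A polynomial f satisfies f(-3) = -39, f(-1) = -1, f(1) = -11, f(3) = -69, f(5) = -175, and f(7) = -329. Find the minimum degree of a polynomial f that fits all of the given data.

2

Forward differences of the values at s = -3, -1, 1, 3, 5, 7:
  f  : -39  -1  -11  -69  -175  -329
  Δ  : 38  -10  -58  -106  -154
  Δ^2: -48  -48  -48  -48
  Δ^3: 0  0  0
  Δ^4: 0  0
  Δ^5: 0
The second differences are constant (-48) and nonzero, while all higher differences vanish, so the minimal degree is 2.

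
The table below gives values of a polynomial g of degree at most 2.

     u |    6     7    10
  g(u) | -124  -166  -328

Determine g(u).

Using the Lagrange interpolation formula with nodes 6, 7, 10:
  L_0(u) = (u - 7)(u - 10) / 4
  L_1(u) = (u - 6)(u - 10) / -3
  L_2(u) = (u - 6)(u - 7) / 12
Then g(u) = -124·L_0(u) - 166·L_1(u) - 328·L_2(u).
Expanding and collecting terms gives g(u) = -3u^2 - 3u + 2.
Check: g(6) = -124. ✓

g(u) = -3u^2 - 3u + 2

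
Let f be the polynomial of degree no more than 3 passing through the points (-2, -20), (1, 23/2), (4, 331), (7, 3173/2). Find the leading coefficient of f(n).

Write f(n) = an^3 + bn^2 + cn + d. Substituting each data point gives a linear system:
  -8a + 4b - 2c + d = -20
  a + b + c + d = 23/2
  64a + 16b + 4c + d = 331
  343a + 49b + 7c + d = 3173/2
Solving the system yields a = 4, b = 4, c = 5/2, d = 1.
So f(n) = 4n^3 + 4n^2 + (5/2)n + 1.
The leading coefficient is 4.

4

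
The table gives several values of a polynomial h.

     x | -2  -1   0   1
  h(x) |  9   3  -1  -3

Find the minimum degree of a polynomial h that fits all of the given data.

Forward differences of the values at x = -2, -1, 0, 1:
  h  : 9  3  -1  -3
  Δ  : -6  -4  -2
  Δ^2: 2  2
  Δ^3: 0
The second differences are constant (2) and nonzero, while all higher differences vanish, so the minimal degree is 2.

2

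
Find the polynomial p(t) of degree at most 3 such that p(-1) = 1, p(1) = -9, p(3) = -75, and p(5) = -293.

Using the Lagrange interpolation formula with nodes -1, 1, 3, 5:
  L_0(t) = (t - 1)(t - 3)(t - 5) / -48
  L_1(t) = (t + 1)(t - 3)(t - 5) / 16
  L_2(t) = (t + 1)(t - 1)(t - 5) / -16
  L_3(t) = (t + 1)(t - 1)(t - 3) / 48
Then p(t) = 1·L_0(t) - 9·L_1(t) - 75·L_2(t) - 293·L_3(t).
Expanding and collecting terms gives p(t) = -2t^3 - t^2 - 3t - 3.
Check: p(5) = -293. ✓

p(t) = -2t^3 - t^2 - 3t - 3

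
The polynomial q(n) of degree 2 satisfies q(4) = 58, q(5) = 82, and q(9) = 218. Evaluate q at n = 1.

Using the Lagrange interpolation formula with nodes 4, 5, 9:
  L_0(n) = (n - 5)(n - 9) / 5
  L_1(n) = (n - 4)(n - 9) / -4
  L_2(n) = (n - 4)(n - 5) / 20
Then q(n) = 58·L_0(n) + 82·L_1(n) + 218·L_2(n).
Expanding and collecting terms gives q(n) = 2n^2 + 6n + 2.
Evaluating at n = 1: q(1) = 10.

10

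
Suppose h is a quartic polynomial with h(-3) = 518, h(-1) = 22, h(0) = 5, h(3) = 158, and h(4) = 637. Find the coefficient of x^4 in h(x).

Write h(x) = ax^4 + bx^3 + cx^2 + dx + e. Substituting each data point gives a linear system:
  81a - 27b + 9c - 3d + e = 518
  a - b + c - d + e = 22
  e = 5
  81a + 27b + 9c + 3d + e = 158
  256a + 64b + 16c + 4d + e = 637
Solving the system yields a = 4, b = -6, c = 1, d = -6, e = 5.
So h(x) = 4x^4 - 6x^3 + x^2 - 6x + 5.
The leading coefficient is 4.

4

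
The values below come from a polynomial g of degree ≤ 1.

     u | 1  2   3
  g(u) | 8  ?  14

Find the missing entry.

The 2 known points determine the degree-1 polynomial uniquely.
Write g(u) = au + b. Substituting each data point gives a linear system:
  a + b = 8
  3a + b = 14
Solving the system yields a = 3, b = 5.
So g(u) = 3u + 5.
Then g(2) = 11.

11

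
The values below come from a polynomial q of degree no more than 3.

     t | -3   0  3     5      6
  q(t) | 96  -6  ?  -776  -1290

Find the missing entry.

-198

The 4 known points determine the degree-3 polynomial uniquely.
Write q(t) = at^3 + bt^2 + ct + d. Substituting each data point gives a linear system:
  -27a + 9b - 3c + d = 96
  d = -6
  125a + 25b + 5c + d = -776
  216a + 36b + 6c + d = -1290
Solving the system yields a = -5, b = -5, c = -4, d = -6.
So q(t) = -5t³ - 5t² - 4t - 6.
Then q(3) = -198.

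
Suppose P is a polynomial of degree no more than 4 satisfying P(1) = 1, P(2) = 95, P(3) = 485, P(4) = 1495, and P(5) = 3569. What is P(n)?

P(n) = 5n^4 + 4n^3 - n^2 - 6n - 1

Using the Lagrange interpolation formula with nodes 1, 2, 3, 4, 5:
  L_0(n) = (n - 2)(n - 3)(n - 4)(n - 5) / 24
  L_1(n) = (n - 1)(n - 3)(n - 4)(n - 5) / -6
  L_2(n) = (n - 1)(n - 2)(n - 4)(n - 5) / 4
  L_3(n) = (n - 1)(n - 2)(n - 3)(n - 5) / -6
  L_4(n) = (n - 1)(n - 2)(n - 3)(n - 4) / 24
Then P(n) = 1·L_0(n) + 95·L_1(n) + 485·L_2(n) + 1495·L_3(n) + 3569·L_4(n).
Expanding and collecting terms gives P(n) = 5n^4 + 4n^3 - n^2 - 6n - 1.
Check: P(2) = 95. ✓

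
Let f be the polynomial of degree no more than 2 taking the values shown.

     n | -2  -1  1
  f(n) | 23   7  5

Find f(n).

Using the Lagrange interpolation formula with nodes -2, -1, 1:
  L_0(n) = (n + 1)(n - 1) / 3
  L_1(n) = (n + 2)(n - 1) / -2
  L_2(n) = (n + 2)(n + 1) / 6
Then f(n) = 23·L_0(n) + 7·L_1(n) + 5·L_2(n).
Expanding and collecting terms gives f(n) = 5n^2 - n + 1.
Check: f(-1) = 7. ✓

f(n) = 5n^2 - n + 1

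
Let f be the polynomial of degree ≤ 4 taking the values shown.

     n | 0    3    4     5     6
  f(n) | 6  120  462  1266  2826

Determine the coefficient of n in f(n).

Write f(n) = an^4 + bn^3 + cn^2 + dn + e. Substituting each data point gives a linear system:
  e = 6
  81a + 27b + 9c + 3d + e = 120
  256a + 64b + 16c + 4d + e = 462
  625a + 125b + 25c + 5d + e = 1266
  1296a + 216b + 36c + 6d + e = 2826
Solving the system yields a = 3, b = -5, c = 0, d = 2, e = 6.
So f(n) = 3n^4 - 5n^3 + 2n + 6.
The coefficient of n is 2.

2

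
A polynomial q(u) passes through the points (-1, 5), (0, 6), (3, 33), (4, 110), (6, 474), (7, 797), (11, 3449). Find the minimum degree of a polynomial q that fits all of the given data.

Divided differences on the nodes -1, 0, 3, 4, 6, 7, 11:
  order 0: 5  6  33  110  474  797  3449
  order 1: 1  9  77  182  323  663
  order 2: 2  17  35  47  68
  order 3: 3  3  3  3
  order 4: 0  0  0
  order 5: 0  0
  order 6: 0
The order-3 divided differences are all 3 (nonzero) and every higher order vanishes, so the data lies on a polynomial of degree exactly 3.

3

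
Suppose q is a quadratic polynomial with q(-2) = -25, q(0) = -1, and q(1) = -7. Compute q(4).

Write q(x) = ax^2 + bx + c. Substituting each data point gives a linear system:
  4a - 2b + c = -25
  c = -1
  a + b + c = -7
Solving the system yields a = -6, b = 0, c = -1.
So q(x) = -6x^2 - 1.
Then q(4) = -97.

-97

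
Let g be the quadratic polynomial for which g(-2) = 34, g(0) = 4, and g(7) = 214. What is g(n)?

Write g(n) = an^2 + bn + c. Substituting each data point gives a linear system:
  4a - 2b + c = 34
  c = 4
  49a + 7b + c = 214
Solving the system yields a = 5, b = -5, c = 4.
So g(n) = 5n² - 5n + 4.
Check: g(7) = 214. ✓

g(n) = 5n^2 - 5n + 4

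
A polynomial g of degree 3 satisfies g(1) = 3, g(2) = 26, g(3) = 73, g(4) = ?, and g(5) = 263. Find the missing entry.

150

On equispaced nodes a degree-3 polynomial has vanishing fourth forward difference, so
  g(1) - 4·g(2) + 6·g(3) - 4·g(4) + g(5) = 0.
Substituting the known values and solving for g(4):
  -4·g(4) = -600
  g(4) = 150.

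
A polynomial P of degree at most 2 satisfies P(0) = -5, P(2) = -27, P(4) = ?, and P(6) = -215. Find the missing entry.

On equispaced nodes a degree-2 polynomial has vanishing third forward difference, so
  - P(0) + 3·P(2) - 3·P(4) + P(6) = 0.
Substituting the known values and solving for P(4):
  -3·P(4) = 291
  P(4) = -97.

-97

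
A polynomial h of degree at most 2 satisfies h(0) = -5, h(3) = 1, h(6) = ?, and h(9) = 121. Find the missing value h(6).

43

On equispaced nodes a degree-2 polynomial has vanishing third forward difference, so
  - h(0) + 3·h(3) - 3·h(6) + h(9) = 0.
Substituting the known values and solving for h(6):
  -3·h(6) = -129
  h(6) = 43.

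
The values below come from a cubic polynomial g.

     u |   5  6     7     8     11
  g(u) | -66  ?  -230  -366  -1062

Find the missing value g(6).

The 4 known points determine the degree-3 polynomial uniquely.
Write g(u) = au^3 + bu^2 + cu + d. Substituting each data point gives a linear system:
  125a + 25b + 5c + d = -66
  343a + 49b + 7c + d = -230
  512a + 64b + 8c + d = -366
  1331a + 121b + 11c + d = -1062
Solving the system yields a = -1, b = 2, c = 3, d = -6.
So g(u) = -u³ + 2u² + 3u - 6.
Then g(6) = -132.

-132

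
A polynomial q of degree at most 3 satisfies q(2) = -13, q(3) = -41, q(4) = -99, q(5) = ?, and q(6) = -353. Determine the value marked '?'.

-199

On equispaced nodes a degree-3 polynomial has vanishing fourth forward difference, so
  q(2) - 4·q(3) + 6·q(4) - 4·q(5) + q(6) = 0.
Substituting the known values and solving for q(5):
  -4·q(5) = 796
  q(5) = -199.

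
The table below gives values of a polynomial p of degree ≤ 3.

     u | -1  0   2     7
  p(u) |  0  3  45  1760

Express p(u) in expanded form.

p(u) = 5u^3 + u^2 - u + 3

Using the Lagrange interpolation formula with nodes -1, 0, 2, 7:
  L_0(u) = u(u - 2)(u - 7) / -24
  L_1(u) = (u + 1)(u - 2)(u - 7) / 14
  L_2(u) = (u + 1)u(u - 7) / -30
  L_3(u) = (u + 1)u(u - 2) / 280
Then p(u) = 0·L_0(u) + 3·L_1(u) + 45·L_2(u) + 1760·L_3(u).
Expanding and collecting terms gives p(u) = 5u^3 + u^2 - u + 3.
Check: p(2) = 45. ✓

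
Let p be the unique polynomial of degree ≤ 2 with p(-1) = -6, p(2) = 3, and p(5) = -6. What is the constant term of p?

Write p(u) = au^2 + bu + c. Substituting each data point gives a linear system:
  a - b + c = -6
  4a + 2b + c = 3
  25a + 5b + c = -6
Solving the system yields a = -1, b = 4, c = -1.
So p(u) = -u² + 4u - 1.
The constant term is -1.

-1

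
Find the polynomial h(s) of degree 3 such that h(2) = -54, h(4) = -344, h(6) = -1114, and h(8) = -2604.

h(s) = -5s^3 - 5s - 4

Write h(s) = as^3 + bs^2 + cs + d. Substituting each data point gives a linear system:
  8a + 4b + 2c + d = -54
  64a + 16b + 4c + d = -344
  216a + 36b + 6c + d = -1114
  512a + 64b + 8c + d = -2604
Solving the system yields a = -5, b = 0, c = -5, d = -4.
So h(s) = -5s^3 - 5s - 4.
Check: h(2) = -54. ✓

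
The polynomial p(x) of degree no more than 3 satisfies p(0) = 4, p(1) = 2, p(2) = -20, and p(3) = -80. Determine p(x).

p(x) = -3x^3 - x^2 + 2x + 4

Write p(x) = ax^3 + bx^2 + cx + d. Substituting each data point gives a linear system:
  d = 4
  a + b + c + d = 2
  8a + 4b + 2c + d = -20
  27a + 9b + 3c + d = -80
Solving the system yields a = -3, b = -1, c = 2, d = 4.
So p(x) = -3x^3 - x^2 + 2x + 4.
Check: p(1) = 2. ✓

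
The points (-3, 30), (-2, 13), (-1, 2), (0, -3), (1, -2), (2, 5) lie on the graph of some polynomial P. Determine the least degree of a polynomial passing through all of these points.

2

Forward differences of the values at u = -3, -2, -1, 0, 1, 2:
  P  : 30  13  2  -3  -2  5
  Δ  : -17  -11  -5  1  7
  Δ^2: 6  6  6  6
  Δ^3: 0  0  0
  Δ^4: 0  0
  Δ^5: 0
The second differences are constant (6) and nonzero, while all higher differences vanish, so the minimal degree is 2.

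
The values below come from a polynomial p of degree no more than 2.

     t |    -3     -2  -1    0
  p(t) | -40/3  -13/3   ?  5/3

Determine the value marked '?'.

2/3

On equispaced nodes a degree-2 polynomial has vanishing third forward difference, so
  - p(-3) + 3·p(-2) - 3·p(-1) + p(0) = 0.
Substituting the known values and solving for p(-1):
  -3·p(-1) = -2
  p(-1) = 2/3.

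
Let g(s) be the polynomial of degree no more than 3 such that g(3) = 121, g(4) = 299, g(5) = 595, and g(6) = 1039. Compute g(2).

Write g(s) = as^3 + bs^2 + cs + d. Substituting each data point gives a linear system:
  27a + 9b + 3c + d = 121
  64a + 16b + 4c + d = 299
  125a + 25b + 5c + d = 595
  216a + 36b + 6c + d = 1039
Solving the system yields a = 5, b = -1, c = 0, d = -5.
So g(s) = 5s^3 - s^2 - 5.
Then g(2) = 31.

31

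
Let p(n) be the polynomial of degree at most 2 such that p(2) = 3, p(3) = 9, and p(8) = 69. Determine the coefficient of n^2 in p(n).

1

Write p(n) = an^2 + bn + c. Substituting each data point gives a linear system:
  4a + 2b + c = 3
  9a + 3b + c = 9
  64a + 8b + c = 69
Solving the system yields a = 1, b = 1, c = -3.
So p(n) = n² + n - 3.
The leading coefficient is 1.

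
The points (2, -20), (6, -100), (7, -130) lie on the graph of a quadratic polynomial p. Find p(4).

Using the Lagrange interpolation formula with nodes 2, 6, 7:
  L_0(s) = (s - 6)(s - 7) / 20
  L_1(s) = (s - 2)(s - 7) / -4
  L_2(s) = (s - 2)(s - 6) / 5
Then p(s) = -20·L_0(s) - 100·L_1(s) - 130·L_2(s).
Expanding and collecting terms gives p(s) = -2s² - 4s - 4.
Evaluating at s = 4: p(4) = -52.

-52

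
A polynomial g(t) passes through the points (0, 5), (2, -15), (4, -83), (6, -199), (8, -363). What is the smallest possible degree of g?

Forward differences of the values at t = 0, 2, 4, 6, 8:
  g  : 5  -15  -83  -199  -363
  Δ  : -20  -68  -116  -164
  Δ^2: -48  -48  -48
  Δ^3: 0  0
  Δ^4: 0
The second differences are constant (-48) and nonzero, while all higher differences vanish, so the minimal degree is 2.

2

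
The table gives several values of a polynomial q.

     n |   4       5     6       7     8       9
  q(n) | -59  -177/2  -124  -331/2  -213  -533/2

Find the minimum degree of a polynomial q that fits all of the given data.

Forward differences of the values at n = 4, 5, 6, 7, 8, 9:
  q  : -59  -177/2  -124  -331/2  -213  -533/2
  Δ  : -59/2  -71/2  -83/2  -95/2  -107/2
  Δ^2: -6  -6  -6  -6
  Δ^3: 0  0  0
  Δ^4: 0  0
  Δ^5: 0
The second differences are constant (-6) and nonzero, while all higher differences vanish, so the minimal degree is 2.

2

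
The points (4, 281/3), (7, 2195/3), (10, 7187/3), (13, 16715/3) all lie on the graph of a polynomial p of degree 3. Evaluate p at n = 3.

25

Using the Lagrange interpolation formula with nodes 4, 7, 10, 13:
  L_0(n) = (n - 7)(n - 10)(n - 13) / -162
  L_1(n) = (n - 4)(n - 10)(n - 13) / 54
  L_2(n) = (n - 4)(n - 7)(n - 13) / -54
  L_3(n) = (n - 4)(n - 7)(n - 10) / 162
Then p(n) = 281/3·L_0(n) + 2195/3·L_1(n) + 7187/3·L_2(n) + 16715/3·L_3(n).
Expanding and collecting terms gives p(n) = 3n³ - 6n² - (1/3)n - 1.
Evaluating at n = 3: p(3) = 25.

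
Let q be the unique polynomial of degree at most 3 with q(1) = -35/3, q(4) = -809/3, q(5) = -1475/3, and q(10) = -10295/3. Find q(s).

Write q(s) = as^3 + bs^2 + cs + d. Substituting each data point gives a linear system:
  a + b + c + d = -35/3
  64a + 16b + 4c + d = -809/3
  125a + 25b + 5c + d = -1475/3
  1000a + 100b + 10c + d = -10295/3
Solving the system yields a = -3, b = -4, c = -3, d = -5/3.
So q(s) = -3s^3 - 4s^2 - 3s - 5/3.
Check: q(4) = -809/3. ✓

q(s) = -3s^3 - 4s^2 - 3s - 5/3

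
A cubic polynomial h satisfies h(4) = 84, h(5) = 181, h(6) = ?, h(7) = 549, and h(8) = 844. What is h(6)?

The 4 known points determine the degree-3 polynomial uniquely.
Write h(t) = at^3 + bt^2 + ct + d. Substituting each data point gives a linear system:
  64a + 16b + 4c + d = 84
  125a + 25b + 5c + d = 181
  343a + 49b + 7c + d = 549
  512a + 64b + 8c + d = 844
Solving the system yields a = 2, b = -3, c = 2, d = -4.
So h(t) = 2t^3 - 3t^2 + 2t - 4.
Then h(6) = 332.

332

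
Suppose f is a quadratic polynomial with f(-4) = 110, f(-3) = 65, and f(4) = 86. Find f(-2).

Using the Lagrange interpolation formula with nodes -4, -3, 4:
  L_0(x) = (x + 3)(x - 4) / 8
  L_1(x) = (x + 4)(x - 4) / -7
  L_2(x) = (x + 4)(x + 3) / 56
Then f(x) = 110·L_0(x) + 65·L_1(x) + 86·L_2(x).
Expanding and collecting terms gives f(x) = 6x² - 3x + 2.
Evaluating at x = -2: f(-2) = 32.

32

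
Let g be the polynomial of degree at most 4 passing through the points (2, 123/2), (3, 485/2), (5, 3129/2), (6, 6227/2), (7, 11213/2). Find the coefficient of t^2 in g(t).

2

Write g(t) = at^4 + bt^3 + ct^2 + dt + e. Substituting each data point gives a linear system:
  16a + 8b + 4c + 2d + e = 123/2
  81a + 27b + 9c + 3d + e = 485/2
  625a + 125b + 25c + 5d + e = 3129/2
  1296a + 216b + 36c + 6d + e = 6227/2
  2401a + 343b + 49c + 7d + e = 11213/2
Solving the system yields a = 2, b = 2, c = 2, d = 3, e = -1/2.
So g(t) = 2t⁴ + 2t³ + 2t² + 3t - 1/2.
The coefficient of t^2 is 2.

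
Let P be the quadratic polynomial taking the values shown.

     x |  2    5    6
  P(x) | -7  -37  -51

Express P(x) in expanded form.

Write P(x) = ax^2 + bx + c. Substituting each data point gives a linear system:
  4a + 2b + c = -7
  25a + 5b + c = -37
  36a + 6b + c = -51
Solving the system yields a = -1, b = -3, c = 3.
So P(x) = -x^2 - 3x + 3.
Check: P(2) = -7. ✓

P(x) = -x^2 - 3x + 3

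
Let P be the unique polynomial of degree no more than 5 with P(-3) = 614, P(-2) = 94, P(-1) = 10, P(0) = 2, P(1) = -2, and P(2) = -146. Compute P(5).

Using the Lagrange interpolation formula with nodes -3, -2, -1, 0, 1, 2:
  L_0(n) = (n + 2)(n + 1)n(n - 1)(n - 2) / -120
  L_1(n) = (n + 3)(n + 1)n(n - 1)(n - 2) / 24
  L_2(n) = (n + 3)(n + 2)n(n - 1)(n - 2) / -12
  L_3(n) = (n + 3)(n + 2)(n + 1)(n - 1)(n - 2) / 12
  L_4(n) = (n + 3)(n + 2)(n + 1)n(n - 2) / -24
  L_5(n) = (n + 3)(n + 2)(n + 1)n(n - 1) / 120
Then P(n) = 614·L_0(n) + 94·L_1(n) + 10·L_2(n) + 2·L_3(n) - 2·L_4(n) - 146·L_5(n).
Expanding and collecting terms gives P(n) = -3n^5 - 3n^4 - 3n^3 + 5n^2 + 2.
Evaluating at n = 5: P(5) = -11498.

-11498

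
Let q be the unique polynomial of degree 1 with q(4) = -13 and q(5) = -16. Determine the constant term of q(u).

-1

Write q(u) = au + b. Substituting each data point gives a linear system:
  4a + b = -13
  5a + b = -16
Solving the system yields a = -3, b = -1.
So q(u) = -3u - 1.
The constant term is -1.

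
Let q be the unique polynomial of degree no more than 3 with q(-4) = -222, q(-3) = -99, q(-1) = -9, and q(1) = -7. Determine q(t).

q(t) = 3t^3 - 2t^2 - 2t - 6

Write q(t) = at^3 + bt^2 + ct + d. Substituting each data point gives a linear system:
  -64a + 16b - 4c + d = -222
  -27a + 9b - 3c + d = -99
  -a + b - c + d = -9
  a + b + c + d = -7
Solving the system yields a = 3, b = -2, c = -2, d = -6.
So q(t) = 3t^3 - 2t^2 - 2t - 6.
Check: q(1) = -7. ✓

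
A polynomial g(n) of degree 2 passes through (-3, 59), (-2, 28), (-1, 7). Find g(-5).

Forward differences of the values at n = -3, -2, -1:
  g  : 59  28  7
  Δ  : -31  -21
  Δ^2: 10
The second differences are constant, confirming degree 2.
Interpolating (Newton forward form) and evaluating at n = -5 gives g(-5) = 151.

151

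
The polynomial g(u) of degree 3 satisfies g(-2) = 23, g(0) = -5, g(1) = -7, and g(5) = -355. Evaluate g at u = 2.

-25

Write g(u) = au^3 + bu^2 + cu + d. Substituting each data point gives a linear system:
  -8a + 4b - 2c + d = 23
  d = -5
  a + b + c + d = -7
  125a + 25b + 5c + d = -355
Solving the system yields a = -3, b = 1, c = 0, d = -5.
So g(u) = -3u^3 + u^2 - 5.
Then g(2) = -25.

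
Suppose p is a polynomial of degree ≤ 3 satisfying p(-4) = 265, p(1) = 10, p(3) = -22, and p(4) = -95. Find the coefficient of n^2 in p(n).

5

Write p(n) = an^3 + bn^2 + cn + d. Substituting each data point gives a linear system:
  -64a + 16b - 4c + d = 265
  a + b + c + d = 10
  27a + 9b + 3c + d = -22
  64a + 16b + 4c + d = -95
Solving the system yields a = -3, b = 5, c = 3, d = 5.
So p(n) = -3n^3 + 5n^2 + 3n + 5.
The coefficient of n^2 is 5.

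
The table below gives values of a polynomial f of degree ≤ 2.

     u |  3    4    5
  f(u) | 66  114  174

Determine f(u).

Using the Lagrange interpolation formula with nodes 3, 4, 5:
  L_0(u) = (u - 4)(u - 5) / 2
  L_1(u) = (u - 3)(u - 5) / -1
  L_2(u) = (u - 3)(u - 4) / 2
Then f(u) = 66·L_0(u) + 114·L_1(u) + 174·L_2(u).
Expanding and collecting terms gives f(u) = 6u^2 + 6u - 6.
Check: f(5) = 174. ✓

f(u) = 6u^2 + 6u - 6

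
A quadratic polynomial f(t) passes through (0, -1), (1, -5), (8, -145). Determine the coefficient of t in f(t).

-2

Write f(t) = at^2 + bt + c. Substituting each data point gives a linear system:
  c = -1
  a + b + c = -5
  64a + 8b + c = -145
Solving the system yields a = -2, b = -2, c = -1.
So f(t) = -2t^2 - 2t - 1.
The coefficient of t is -2.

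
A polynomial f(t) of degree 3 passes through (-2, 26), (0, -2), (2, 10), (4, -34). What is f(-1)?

1

Using the Lagrange interpolation formula with nodes -2, 0, 2, 4:
  L_0(t) = t(t - 2)(t - 4) / -48
  L_1(t) = (t + 2)(t - 2)(t - 4) / 16
  L_2(t) = (t + 2)t(t - 4) / -16
  L_3(t) = (t + 2)t(t - 2) / 48
Then f(t) = 26·L_0(t) - 2·L_1(t) + 10·L_2(t) - 34·L_3(t).
Expanding and collecting terms gives f(t) = -2t³ + 5t² + 4t - 2.
Evaluating at t = -1: f(-1) = 1.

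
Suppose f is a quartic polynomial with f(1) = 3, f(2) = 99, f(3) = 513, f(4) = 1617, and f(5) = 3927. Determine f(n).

Write f(n) = an^4 + bn^3 + cn^2 + dn + e. Substituting each data point gives a linear system:
  a + b + c + d + e = 3
  16a + 8b + 4c + 2d + e = 99
  81a + 27b + 9c + 3d + e = 513
  256a + 64b + 16c + 4d + e = 1617
  625a + 125b + 25c + 5d + e = 3927
Solving the system yields a = 6, b = 2, c = -3, d = 1, e = -3.
So f(n) = 6n^4 + 2n^3 - 3n^2 + n - 3.
Check: f(5) = 3927. ✓

f(n) = 6n^4 + 2n^3 - 3n^2 + n - 3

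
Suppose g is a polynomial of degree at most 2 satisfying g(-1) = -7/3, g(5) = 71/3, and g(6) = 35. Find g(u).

Write g(u) = au^2 + bu + c. Substituting each data point gives a linear system:
  a - b + c = -7/3
  25a + 5b + c = 71/3
  36a + 6b + c = 35
Solving the system yields a = 1, b = 1/3, c = -3.
So g(u) = u^2 + (1/3)u - 3.
Check: g(6) = 35. ✓

g(u) = u^2 + (1/3)u - 3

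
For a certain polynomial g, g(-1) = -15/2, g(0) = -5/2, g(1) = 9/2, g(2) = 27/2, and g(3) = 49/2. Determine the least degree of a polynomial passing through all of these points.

Forward differences of the values at u = -1, 0, 1, 2, 3:
  g  : -15/2  -5/2  9/2  27/2  49/2
  Δ  : 5  7  9  11
  Δ^2: 2  2  2
  Δ^3: 0  0
  Δ^4: 0
The second differences are constant (2) and nonzero, while all higher differences vanish, so the minimal degree is 2.

2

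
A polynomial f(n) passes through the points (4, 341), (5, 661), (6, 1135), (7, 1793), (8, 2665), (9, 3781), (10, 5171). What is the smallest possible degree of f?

3

Forward differences of the values at n = 4, 5, 6, 7, 8, 9, 10:
  f  : 341  661  1135  1793  2665  3781  5171
  Δ  : 320  474  658  872  1116  1390
  Δ^2: 154  184  214  244  274
  Δ^3: 30  30  30  30
  Δ^4: 0  0  0
  Δ^5: 0  0
  Δ^6: 0
The third differences are constant (30) and nonzero, while all higher differences vanish, so the minimal degree is 3.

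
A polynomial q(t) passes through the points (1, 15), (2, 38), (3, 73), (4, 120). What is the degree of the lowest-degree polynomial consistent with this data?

Forward differences of the values at t = 1, 2, 3, 4:
  q  : 15  38  73  120
  Δ  : 23  35  47
  Δ^2: 12  12
  Δ^3: 0
The second differences are constant (12) and nonzero, while all higher differences vanish, so the minimal degree is 2.

2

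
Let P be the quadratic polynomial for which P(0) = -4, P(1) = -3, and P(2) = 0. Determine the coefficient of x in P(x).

0

Write P(x) = ax^2 + bx + c. Substituting each data point gives a linear system:
  c = -4
  a + b + c = -3
  4a + 2b + c = 0
Solving the system yields a = 1, b = 0, c = -4.
So P(x) = x² - 4.
The coefficient of x is 0.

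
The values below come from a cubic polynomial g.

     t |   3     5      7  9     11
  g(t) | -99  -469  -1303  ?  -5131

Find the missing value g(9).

-2793

The 4 known points determine the degree-3 polynomial uniquely.
Write g(t) = at^3 + bt^2 + ct + d. Substituting each data point gives a linear system:
  27a + 9b + 3c + d = -99
  125a + 25b + 5c + d = -469
  343a + 49b + 7c + d = -1303
  1331a + 121b + 11c + d = -5131
Solving the system yields a = -4, b = 2, c = -5, d = 6.
So g(t) = -4t³ + 2t² - 5t + 6.
Then g(9) = -2793.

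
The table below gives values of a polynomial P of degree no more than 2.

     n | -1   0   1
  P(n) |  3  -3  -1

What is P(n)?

P(n) = 4n^2 - 2n - 3

Write P(n) = an^2 + bn + c. Substituting each data point gives a linear system:
  a - b + c = 3
  c = -3
  a + b + c = -1
Solving the system yields a = 4, b = -2, c = -3.
So P(n) = 4n^2 - 2n - 3.
Check: P(-1) = 3. ✓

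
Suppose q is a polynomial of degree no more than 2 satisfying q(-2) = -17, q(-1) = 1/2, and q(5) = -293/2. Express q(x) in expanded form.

Using the Lagrange interpolation formula with nodes -2, -1, 5:
  L_0(x) = (x + 1)(x - 5) / 7
  L_1(x) = (x + 2)(x - 5) / -6
  L_2(x) = (x + 2)(x + 1) / 42
Then q(x) = -17·L_0(x) + 1/2·L_1(x) - 293/2·L_2(x).
Expanding and collecting terms gives q(x) = -6x^2 - (1/2)x + 6.
Check: q(-1) = 1/2. ✓

q(x) = -6x^2 - (1/2)x + 6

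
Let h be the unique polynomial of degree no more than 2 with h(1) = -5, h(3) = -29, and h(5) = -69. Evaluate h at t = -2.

1

Write h(t) = at^2 + bt + c. Substituting each data point gives a linear system:
  a + b + c = -5
  9a + 3b + c = -29
  25a + 5b + c = -69
Solving the system yields a = -2, b = -4, c = 1.
So h(t) = -2t² - 4t + 1.
Then h(-2) = 1.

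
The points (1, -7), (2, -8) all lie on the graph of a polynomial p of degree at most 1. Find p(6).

Write p(s) = as + b. Substituting each data point gives a linear system:
  a + b = -7
  2a + b = -8
Solving the system yields a = -1, b = -6.
So p(s) = -s - 6.
Then p(6) = -12.

-12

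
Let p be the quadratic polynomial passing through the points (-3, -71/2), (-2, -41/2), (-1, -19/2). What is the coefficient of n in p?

5

Write p(n) = an^2 + bn + c. Substituting each data point gives a linear system:
  9a - 3b + c = -71/2
  4a - 2b + c = -41/2
  a - b + c = -19/2
Solving the system yields a = -2, b = 5, c = -5/2.
So p(n) = -2n^2 + 5n - 5/2.
The coefficient of n is 5.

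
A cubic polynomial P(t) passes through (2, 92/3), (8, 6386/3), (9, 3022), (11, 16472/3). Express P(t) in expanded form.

P(t) = 4t^3 + (5/3)t^2 - 3t - 2

Write P(t) = at^3 + bt^2 + ct + d. Substituting each data point gives a linear system:
  8a + 4b + 2c + d = 92/3
  512a + 64b + 8c + d = 6386/3
  729a + 81b + 9c + d = 3022
  1331a + 121b + 11c + d = 16472/3
Solving the system yields a = 4, b = 5/3, c = -3, d = -2.
So P(t) = 4t^3 + (5/3)t^2 - 3t - 2.
Check: P(9) = 3022. ✓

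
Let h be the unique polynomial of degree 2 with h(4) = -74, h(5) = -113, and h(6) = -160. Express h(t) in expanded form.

h(t) = -4t^2 - 3t + 2

Write h(t) = at^2 + bt + c. Substituting each data point gives a linear system:
  16a + 4b + c = -74
  25a + 5b + c = -113
  36a + 6b + c = -160
Solving the system yields a = -4, b = -3, c = 2.
So h(t) = -4t² - 3t + 2.
Check: h(4) = -74. ✓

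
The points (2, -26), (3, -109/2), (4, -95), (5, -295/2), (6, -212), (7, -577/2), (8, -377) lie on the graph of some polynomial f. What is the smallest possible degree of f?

Forward differences of the values at s = 2, 3, 4, 5, 6, 7, 8:
  f  : -26  -109/2  -95  -295/2  -212  -577/2  -377
  Δ  : -57/2  -81/2  -105/2  -129/2  -153/2  -177/2
  Δ^2: -12  -12  -12  -12  -12
  Δ^3: 0  0  0  0
  Δ^4: 0  0  0
  Δ^5: 0  0
  Δ^6: 0
The second differences are constant (-12) and nonzero, while all higher differences vanish, so the minimal degree is 2.

2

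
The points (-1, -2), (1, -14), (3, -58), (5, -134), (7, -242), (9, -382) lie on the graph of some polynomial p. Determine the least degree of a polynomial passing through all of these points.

Forward differences of the values at s = -1, 1, 3, 5, 7, 9:
  p  : -2  -14  -58  -134  -242  -382
  Δ  : -12  -44  -76  -108  -140
  Δ^2: -32  -32  -32  -32
  Δ^3: 0  0  0
  Δ^4: 0  0
  Δ^5: 0
The second differences are constant (-32) and nonzero, while all higher differences vanish, so the minimal degree is 2.

2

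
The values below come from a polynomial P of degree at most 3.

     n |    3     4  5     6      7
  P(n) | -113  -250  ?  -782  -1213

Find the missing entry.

The 4 known points determine the degree-3 polynomial uniquely.
Write P(n) = an^3 + bn^2 + cn + d. Substituting each data point gives a linear system:
  27a + 9b + 3c + d = -113
  64a + 16b + 4c + d = -250
  216a + 36b + 6c + d = -782
  343a + 49b + 7c + d = -1213
Solving the system yields a = -3, b = -4, c = 2, d = -2.
So P(n) = -3n^3 - 4n^2 + 2n - 2.
Then P(5) = -467.

-467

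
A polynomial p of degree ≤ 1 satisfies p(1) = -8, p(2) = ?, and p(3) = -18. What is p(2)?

The 2 known points determine the degree-1 polynomial uniquely.
Write p(x) = ax + b. Substituting each data point gives a linear system:
  a + b = -8
  3a + b = -18
Solving the system yields a = -5, b = -3.
So p(x) = -5x - 3.
Then p(2) = -13.

-13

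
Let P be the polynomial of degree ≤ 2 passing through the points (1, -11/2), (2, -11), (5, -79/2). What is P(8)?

-86

Using the Lagrange interpolation formula with nodes 1, 2, 5:
  L_0(t) = (t - 2)(t - 5) / 4
  L_1(t) = (t - 1)(t - 5) / -3
  L_2(t) = (t - 1)(t - 2) / 12
Then P(t) = -11/2·L_0(t) - 11·L_1(t) - 79/2·L_2(t).
Expanding and collecting terms gives P(t) = -t^2 - (5/2)t - 2.
Evaluating at t = 8: P(8) = -86.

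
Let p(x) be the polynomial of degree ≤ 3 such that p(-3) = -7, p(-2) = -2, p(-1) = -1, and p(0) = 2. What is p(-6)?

Forward differences of the values at x = -3, -2, -1, 0:
  p  : -7  -2  -1  2
  Δ  : 5  1  3
  Δ^2: -4  2
  Δ^3: 6
The third differences are constant, confirming degree 3.
Interpolating (Newton forward form) and evaluating at x = -6 gives p(-6) = -106.

-106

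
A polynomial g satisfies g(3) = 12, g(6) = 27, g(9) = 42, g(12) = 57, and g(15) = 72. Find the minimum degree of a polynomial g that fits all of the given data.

Forward differences of the values at n = 3, 6, 9, 12, 15:
  g  : 12  27  42  57  72
  Δ  : 15  15  15  15
  Δ^2: 0  0  0
  Δ^3: 0  0
  Δ^4: 0
The first differences are constant (15) and nonzero, while all higher differences vanish, so the minimal degree is 1.

1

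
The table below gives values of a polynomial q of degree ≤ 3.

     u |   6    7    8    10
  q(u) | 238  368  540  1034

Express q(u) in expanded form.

Write q(u) = au^3 + bu^2 + cu + d. Substituting each data point gives a linear system:
  216a + 36b + 6c + d = 238
  343a + 49b + 7c + d = 368
  512a + 64b + 8c + d = 540
  1000a + 100b + 10c + d = 1034
Solving the system yields a = 1, b = 0, c = 3, d = 4.
So q(u) = u³ + 3u + 4.
Check: q(7) = 368. ✓

q(u) = u^3 + 3u + 4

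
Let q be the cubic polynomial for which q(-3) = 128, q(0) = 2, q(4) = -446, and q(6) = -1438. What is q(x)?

Using the Lagrange interpolation formula with nodes -3, 0, 4, 6:
  L_0(x) = x(x - 4)(x - 6) / -189
  L_1(x) = (x + 3)(x - 4)(x - 6) / 72
  L_2(x) = (x + 3)x(x - 6) / -56
  L_3(x) = (x + 3)x(x - 4) / 108
Then q(x) = 128·L_0(x) + 2·L_1(x) - 446·L_2(x) - 1438·L_3(x).
Expanding and collecting terms gives q(x) = -6x^3 - 4x^2 + 2.
Check: q(0) = 2. ✓

q(x) = -6x^3 - 4x^2 + 2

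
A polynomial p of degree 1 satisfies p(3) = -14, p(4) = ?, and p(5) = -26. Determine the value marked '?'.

-20

On equispaced nodes a degree-1 polynomial has vanishing second forward difference, so
  p(3) - 2·p(4) + p(5) = 0.
Substituting the known values and solving for p(4):
  -2·p(4) = 40
  p(4) = -20.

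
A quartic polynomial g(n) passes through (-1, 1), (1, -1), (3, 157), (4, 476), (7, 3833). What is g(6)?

2164

Using the Lagrange interpolation formula with nodes -1, 1, 3, 4, 7:
  L_0(n) = (n - 1)(n - 3)(n - 4)(n - 7) / 320
  L_1(n) = (n + 1)(n - 3)(n - 4)(n - 7) / -72
  L_2(n) = (n + 1)(n - 1)(n - 4)(n - 7) / 32
  L_3(n) = (n + 1)(n - 1)(n - 3)(n - 7) / -45
  L_4(n) = (n + 1)(n - 1)(n - 3)(n - 4) / 576
Then g(n) = 1·L_0(n) - 1·L_1(n) + 157·L_2(n) + 476·L_3(n) + 3833·L_4(n).
Expanding and collecting terms gives g(n) = n^4 + 5n^3 - 5n^2 - 6n + 4.
Evaluating at n = 6: g(6) = 2164.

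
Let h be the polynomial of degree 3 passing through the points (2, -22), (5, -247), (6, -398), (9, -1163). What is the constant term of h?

-2

Write h(n) = an^3 + bn^2 + cn + d. Substituting each data point gives a linear system:
  8a + 4b + 2c + d = -22
  125a + 25b + 5c + d = -247
  216a + 36b + 6c + d = -398
  729a + 81b + 9c + d = -1163
Solving the system yields a = -1, b = -6, c = 6, d = -2.
So h(n) = -n^3 - 6n^2 + 6n - 2.
The constant term is -2.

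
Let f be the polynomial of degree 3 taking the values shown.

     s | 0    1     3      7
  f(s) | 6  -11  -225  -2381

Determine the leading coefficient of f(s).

-6

Write f(s) = as^3 + bs^2 + cs + d. Substituting each data point gives a linear system:
  d = 6
  a + b + c + d = -11
  27a + 9b + 3c + d = -225
  343a + 49b + 7c + d = -2381
Solving the system yields a = -6, b = -6, c = -5, d = 6.
So f(s) = -6s³ - 6s² - 5s + 6.
The leading coefficient is -6.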